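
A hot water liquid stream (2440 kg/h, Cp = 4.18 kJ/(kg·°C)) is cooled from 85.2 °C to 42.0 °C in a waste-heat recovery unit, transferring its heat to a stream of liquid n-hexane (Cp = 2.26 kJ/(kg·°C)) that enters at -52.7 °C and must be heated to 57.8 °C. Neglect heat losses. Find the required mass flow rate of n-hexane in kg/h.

ṁ_c = 1760 kg/h

Heat released by hot stream: Q = 2440 × 4.18 × (85.2 − 42.0) = 440610 kJ/h
Energy balance on cold side (adiabatic exchanger): Q = ṁ_c·Cp_c·(T_c,out − T_c,in)
ṁ_c = 440610 / [2.26 × (57.8 − -52.7)] = 1764.3 kg/h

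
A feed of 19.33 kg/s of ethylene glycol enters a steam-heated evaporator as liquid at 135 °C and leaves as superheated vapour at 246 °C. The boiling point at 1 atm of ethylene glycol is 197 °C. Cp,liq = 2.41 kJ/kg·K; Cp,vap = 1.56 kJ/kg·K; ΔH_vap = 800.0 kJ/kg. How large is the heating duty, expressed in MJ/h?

Q = 71400 MJ/h

liquid 135→197 °C: 149.42 kJ/kg
vaporisation at 197 °C: 800 kJ/kg
vapour 197→246 °C: 76.44 kJ/kg
Δh = 149.42 + 800 + 76.44 = 1025.9 kJ/kg
Q = ṁ·Δh = 19.33 kg/s × 1025.9 kJ/kg = 19830 kJ/s
|Q| = 19830 kW = 71388 MJ/h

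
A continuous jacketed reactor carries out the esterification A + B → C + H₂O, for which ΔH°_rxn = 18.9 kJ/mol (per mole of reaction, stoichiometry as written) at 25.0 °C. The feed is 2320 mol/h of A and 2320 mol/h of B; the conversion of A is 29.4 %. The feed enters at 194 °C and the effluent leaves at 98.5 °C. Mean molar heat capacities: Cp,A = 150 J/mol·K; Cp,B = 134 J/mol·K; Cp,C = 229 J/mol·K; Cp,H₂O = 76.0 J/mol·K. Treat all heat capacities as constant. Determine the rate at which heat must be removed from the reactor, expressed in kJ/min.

Extent of reaction ξ = 0.294 × 2320 = 682.08 mol/h
Reaction term: ξ·ΔH°_rxn = 682.08 × 18.9 = 12891 kJ/h
Sensible, feed 194→25 °C: -111350 kJ/h
Outlet flows (mol/h): A 1637.9, B 1637.9, C 682.08, H₂O 682.08
Sensible, products 25→98.5 °C: 49480 kJ/h
Q = ΔH = -48979 kJ/h = -13.605 kW
Heat removed = 816.32 kJ/min

Q_out = 816 kJ/min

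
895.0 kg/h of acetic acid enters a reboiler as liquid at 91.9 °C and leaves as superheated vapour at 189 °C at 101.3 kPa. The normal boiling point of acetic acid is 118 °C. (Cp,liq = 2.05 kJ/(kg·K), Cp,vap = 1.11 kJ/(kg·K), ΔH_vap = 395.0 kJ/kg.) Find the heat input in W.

liquid 91.9→118 °C: 53.505 kJ/kg
vaporisation at 118 °C: 395 kJ/kg
vapour 118→189 °C: 78.81 kJ/kg
Δh = 53.505 + 395 + 78.81 = 527.31 kJ/kg
Q = ṁ·Δh = 895.0 kg/h × 527.31 kJ/kg = 471950 kJ/h
|Q| = 131.1 kW = 131100 W

Q = 131000 W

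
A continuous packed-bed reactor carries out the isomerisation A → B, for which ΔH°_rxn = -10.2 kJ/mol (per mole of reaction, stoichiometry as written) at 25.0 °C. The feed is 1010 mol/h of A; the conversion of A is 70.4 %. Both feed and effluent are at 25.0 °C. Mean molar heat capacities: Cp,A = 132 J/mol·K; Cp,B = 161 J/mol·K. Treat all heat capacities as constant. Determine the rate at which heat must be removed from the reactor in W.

Extent of reaction ξ = 0.704 × 1010 = 711.04 mol/h
Reaction term: ξ·ΔH°_rxn = 711.04 × -10.2 = -7252.6 kJ/h
Q = ΔH = -7252.6 kJ/h = -2.0146 kW
Heat removed = 2014.6 W

Q_out = 2010 W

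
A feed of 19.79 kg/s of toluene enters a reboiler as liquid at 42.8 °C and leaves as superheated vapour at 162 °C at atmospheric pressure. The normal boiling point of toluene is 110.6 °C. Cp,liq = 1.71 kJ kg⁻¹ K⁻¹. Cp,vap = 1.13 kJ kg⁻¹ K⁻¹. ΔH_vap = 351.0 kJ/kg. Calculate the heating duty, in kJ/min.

liquid 42.8→110.6 °C: 115.94 kJ/kg
vaporisation at 110.6 °C: 351 kJ/kg
vapour 110.6→162 °C: 58.082 kJ/kg
Δh = 115.94 + 351 + 58.082 = 525.02 kJ/kg
Q = ṁ·Δh = 19.79 kg/s × 525.02 kJ/kg = 10390 kJ/s
|Q| = 10390 kW = 623410 kJ/min

Q = 623000 kJ/min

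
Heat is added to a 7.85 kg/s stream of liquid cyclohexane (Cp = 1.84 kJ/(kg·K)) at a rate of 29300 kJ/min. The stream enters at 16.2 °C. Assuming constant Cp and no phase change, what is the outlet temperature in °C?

Q = 29300 kJ/min = 488.33 kJ/s
ΔT = Q/(ṁ·Cp) = 488.33/(7.85×1.84) = 33.809 K
T_out = 16.2 + 33.809 = 50.009 °C

T_out = 50.0 °C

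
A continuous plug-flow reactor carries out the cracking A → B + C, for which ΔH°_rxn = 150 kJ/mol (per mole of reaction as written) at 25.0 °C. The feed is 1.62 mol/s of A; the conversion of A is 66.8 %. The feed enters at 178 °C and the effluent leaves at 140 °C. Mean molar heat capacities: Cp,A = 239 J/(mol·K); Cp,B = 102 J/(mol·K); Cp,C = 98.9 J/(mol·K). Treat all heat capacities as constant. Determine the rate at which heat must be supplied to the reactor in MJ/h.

Q_in = 514 MJ/h

Extent of reaction ξ = 0.668 × 1.62 = 1.0822 mol/s
Reaction term: ξ·ΔH°_rxn = 1.0822 × 150 = 162.32 kJ/s
Sensible, feed 178→25 °C: -59.239 kJ/s
Outlet flows (mol/s): A 0.53784, B 1.0822, C 1.0822
Sensible, products 25→140 °C: 39.784 kJ/s
Q = ΔH = 142.87 kJ/s = 142.87 kW
Heat supplied = 514.33 MJ/h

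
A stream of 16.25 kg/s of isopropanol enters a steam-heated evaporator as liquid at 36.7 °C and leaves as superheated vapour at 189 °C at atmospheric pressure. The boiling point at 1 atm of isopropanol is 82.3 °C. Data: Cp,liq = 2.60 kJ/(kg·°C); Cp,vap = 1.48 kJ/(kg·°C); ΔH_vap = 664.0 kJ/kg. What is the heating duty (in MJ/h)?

Q = 55000 MJ/h

liquid 36.7→82.3 °C: 118.56 kJ/kg
vaporisation at 82.3 °C: 664 kJ/kg
vapour 82.3→189 °C: 157.92 kJ/kg
Δh = 118.56 + 664 + 157.92 = 940.48 kJ/kg
Q = ṁ·Δh = 16.25 kg/s × 940.48 kJ/kg = 15283 kJ/s
|Q| = 15283 kW = 55018 MJ/h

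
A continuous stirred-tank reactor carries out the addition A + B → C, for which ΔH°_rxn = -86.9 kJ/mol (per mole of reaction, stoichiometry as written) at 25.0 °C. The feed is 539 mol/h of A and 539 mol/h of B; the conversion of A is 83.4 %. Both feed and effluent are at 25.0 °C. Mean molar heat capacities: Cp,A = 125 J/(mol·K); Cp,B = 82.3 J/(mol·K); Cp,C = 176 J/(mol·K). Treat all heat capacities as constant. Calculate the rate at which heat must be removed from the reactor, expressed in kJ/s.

Extent of reaction ξ = 0.834 × 539 = 449.53 mol/h
Reaction term: ξ·ΔH°_rxn = 449.53 × -86.9 = -39064 kJ/h
Q = ΔH = -39064 kJ/h = -10.851 kW
Heat removed = 10.851 kJ/s

Q_out = 10.9 kJ/s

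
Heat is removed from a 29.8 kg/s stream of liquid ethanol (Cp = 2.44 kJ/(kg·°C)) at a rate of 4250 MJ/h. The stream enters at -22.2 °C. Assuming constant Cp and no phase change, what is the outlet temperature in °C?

Q = 4250 MJ/h = 1180.6 kJ/s
ΔT = Q/(ṁ·Cp) = 1180.6/(29.8×2.44) = 16.236 K
T_out = -22.2 − 16.236 = -38.436 °C

T_out = -38.4 °C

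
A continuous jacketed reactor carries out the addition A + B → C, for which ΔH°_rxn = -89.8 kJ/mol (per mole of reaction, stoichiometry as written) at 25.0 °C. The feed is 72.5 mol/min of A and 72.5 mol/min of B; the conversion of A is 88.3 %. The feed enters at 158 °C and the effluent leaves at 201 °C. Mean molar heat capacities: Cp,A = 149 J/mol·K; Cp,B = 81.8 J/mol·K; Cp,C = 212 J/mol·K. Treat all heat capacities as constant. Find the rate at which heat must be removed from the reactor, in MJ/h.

Q_out = 314 MJ/h

Extent of reaction ξ = 0.883 × 72.5 = 64.017 mol/min
Reaction term: ξ·ΔH°_rxn = 64.017 × -89.8 = -5748.8 kJ/min
Sensible, feed 158→25 °C: -2225.5 kJ/min
Outlet flows (mol/min): A 8.4825, B 8.4825, C 64.017
Sensible, products 25→201 °C: 2733.2 kJ/min
Q = ΔH = -5241.1 kJ/min = -87.351 kW
Heat removed = 314.46 MJ/h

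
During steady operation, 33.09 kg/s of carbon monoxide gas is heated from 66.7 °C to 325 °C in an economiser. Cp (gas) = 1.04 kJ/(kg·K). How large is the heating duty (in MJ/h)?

Q = 32000 MJ/h

Q = ṁ·Cp·ΔT = 33.09 × 1.04 × (325 − 66.7) = 8889 kJ/s
Heating duty = 32001 MJ/h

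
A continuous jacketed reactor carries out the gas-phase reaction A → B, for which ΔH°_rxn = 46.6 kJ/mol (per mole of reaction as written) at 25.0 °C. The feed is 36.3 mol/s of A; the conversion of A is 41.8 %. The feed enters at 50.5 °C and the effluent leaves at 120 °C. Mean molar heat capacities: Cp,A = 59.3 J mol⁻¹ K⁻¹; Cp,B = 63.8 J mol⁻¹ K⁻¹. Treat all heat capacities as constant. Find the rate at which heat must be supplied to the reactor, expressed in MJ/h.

Q_in = 3110 MJ/h

Extent of reaction ξ = 0.418 × 36.3 = 15.173 mol/s
Reaction term: ξ·ΔH°_rxn = 15.173 × 46.6 = 707.08 kJ/s
Sensible, feed 50.5→25 °C: -54.891 kJ/s
Outlet flows (mol/s): A 21.127, B 15.173
Sensible, products 25→120 °C: 210.98 kJ/s
Q = ΔH = 863.17 kJ/s = 863.17 kW
Heat supplied = 3107.4 MJ/h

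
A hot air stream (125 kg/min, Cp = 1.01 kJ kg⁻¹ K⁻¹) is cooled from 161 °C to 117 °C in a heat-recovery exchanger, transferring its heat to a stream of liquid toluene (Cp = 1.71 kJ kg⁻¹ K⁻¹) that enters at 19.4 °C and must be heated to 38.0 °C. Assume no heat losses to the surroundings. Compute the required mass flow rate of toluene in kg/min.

ṁ_c = 175 kg/min

Heat released by hot stream: Q = 125 × 1.01 × (161 − 117) = 5555 kJ/min
Energy balance on cold side (adiabatic exchanger): Q = ṁ_c·Cp_c·(T_c,out − T_c,in)
ṁ_c = 5555 / [1.71 × (38.0 − 19.4)] = 174.65 kg/min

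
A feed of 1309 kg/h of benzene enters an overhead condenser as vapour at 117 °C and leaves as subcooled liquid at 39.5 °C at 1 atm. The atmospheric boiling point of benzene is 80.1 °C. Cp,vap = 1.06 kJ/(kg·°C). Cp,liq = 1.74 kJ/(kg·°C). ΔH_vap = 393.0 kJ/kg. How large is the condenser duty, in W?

Q_c = 183000 W

vapour 117→80.1 °C: -39.114 kJ/kg
condensation at 80.1 °C: -393 kJ/kg
liquid 80.1→39.5 °C: -70.644 kJ/kg
Δh = -39.114 + -393 + -70.644 = -502.76 kJ/kg
Q = ṁ·Δh = 1309 kg/h × -502.76 kJ/kg = -658110 kJ/h
|Q| = 182.81 kW = 182810 W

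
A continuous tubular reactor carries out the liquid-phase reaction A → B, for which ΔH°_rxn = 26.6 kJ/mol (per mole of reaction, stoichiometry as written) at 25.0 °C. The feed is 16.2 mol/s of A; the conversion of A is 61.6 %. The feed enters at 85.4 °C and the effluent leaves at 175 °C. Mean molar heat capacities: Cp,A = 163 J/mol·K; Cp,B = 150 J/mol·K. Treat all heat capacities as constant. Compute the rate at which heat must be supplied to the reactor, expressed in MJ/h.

Extent of reaction ξ = 0.616 × 16.2 = 9.9792 mol/s
Reaction term: ξ·ΔH°_rxn = 9.9792 × 26.6 = 265.45 kJ/s
Sensible, feed 85.4→25 °C: -159.49 kJ/s
Outlet flows (mol/s): A 6.2208, B 9.9792
Sensible, products 25→175 °C: 376.63 kJ/s
Q = ΔH = 482.59 kJ/s = 482.59 kW
Heat supplied = 1737.3 MJ/h

Q_in = 1740 MJ/h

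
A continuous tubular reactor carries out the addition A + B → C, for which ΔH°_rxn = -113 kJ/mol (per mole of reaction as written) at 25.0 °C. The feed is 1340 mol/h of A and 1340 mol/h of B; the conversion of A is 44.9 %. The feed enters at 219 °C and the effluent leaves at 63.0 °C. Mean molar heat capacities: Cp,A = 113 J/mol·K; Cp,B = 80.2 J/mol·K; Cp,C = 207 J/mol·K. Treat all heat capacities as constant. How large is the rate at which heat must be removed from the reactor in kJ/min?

Extent of reaction ξ = 0.449 × 1340 = 601.66 mol/h
Reaction term: ξ·ΔH°_rxn = 601.66 × -113 = -67988 kJ/h
Sensible, feed 219→25 °C: -50224 kJ/h
Outlet flows (mol/h): A 738.34, B 738.34, C 601.66
Sensible, products 25→63.0 °C: 10153 kJ/h
Q = ΔH = -108060 kJ/h = -30.016 kW
Heat removed = 1801 kJ/min

Q_out = 1800 kJ/min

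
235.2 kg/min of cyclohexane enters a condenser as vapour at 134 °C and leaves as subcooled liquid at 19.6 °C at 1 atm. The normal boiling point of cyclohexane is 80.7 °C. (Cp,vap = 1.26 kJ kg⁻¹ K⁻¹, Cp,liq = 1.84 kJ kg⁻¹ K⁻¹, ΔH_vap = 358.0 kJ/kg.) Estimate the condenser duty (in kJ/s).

vapour 134→80.7 °C: -67.158 kJ/kg
condensation at 80.7 °C: -358 kJ/kg
liquid 80.7→19.6 °C: -112.42 kJ/kg
Δh = -67.158 + -358 + -112.42 = -537.58 kJ/kg
Q = ṁ·Δh = 235.2 kg/min × -537.58 kJ/kg = -126440 kJ/min
|Q| = 2107.3 kW

Q_c = 2110 kJ/s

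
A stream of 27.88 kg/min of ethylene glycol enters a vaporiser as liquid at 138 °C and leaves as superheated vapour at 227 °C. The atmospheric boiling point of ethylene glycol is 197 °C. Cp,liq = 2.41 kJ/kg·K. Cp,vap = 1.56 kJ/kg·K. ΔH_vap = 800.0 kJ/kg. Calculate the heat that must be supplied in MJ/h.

liquid 138→197 °C: 142.19 kJ/kg
vaporisation at 197 °C: 800 kJ/kg
vapour 197→227 °C: 46.8 kJ/kg
Δh = 142.19 + 800 + 46.8 = 988.99 kJ/kg
Q = ṁ·Δh = 27.88 kg/min × 988.99 kJ/kg = 27573 kJ/min
|Q| = 459.55 kW = 1654.4 MJ/h

Q = 1650 MJ/h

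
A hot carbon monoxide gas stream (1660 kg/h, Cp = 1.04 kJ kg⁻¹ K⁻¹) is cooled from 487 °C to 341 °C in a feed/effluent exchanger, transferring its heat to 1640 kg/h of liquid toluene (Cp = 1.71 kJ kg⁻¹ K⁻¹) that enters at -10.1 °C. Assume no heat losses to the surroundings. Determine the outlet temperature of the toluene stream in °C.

Heat released by hot stream: Q = 1660 × 1.04 × (487 − 341) = 252050 kJ/h
Energy balance on cold side (adiabatic exchanger): Q = ṁ_c·Cp_c·(T_c,out − T_c,in)
T_c,out = -10.1 + 252050/(1640 × 1.71) = 79.778 °C

T_c,out = 79.8 °C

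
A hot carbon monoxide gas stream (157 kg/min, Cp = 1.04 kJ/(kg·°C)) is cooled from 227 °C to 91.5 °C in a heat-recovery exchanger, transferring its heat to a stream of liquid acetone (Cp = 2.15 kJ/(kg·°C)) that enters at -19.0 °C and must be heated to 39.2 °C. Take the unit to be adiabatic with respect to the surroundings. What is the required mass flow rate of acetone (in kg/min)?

ṁ_c = 177 kg/min

Heat released by hot stream: Q = 157 × 1.04 × (227 − 91.5) = 22124 kJ/min
Energy balance on cold side (adiabatic exchanger): Q = ṁ_c·Cp_c·(T_c,out − T_c,in)
ṁ_c = 22124 / [2.15 × (39.2 − -19.0)] = 176.81 kg/min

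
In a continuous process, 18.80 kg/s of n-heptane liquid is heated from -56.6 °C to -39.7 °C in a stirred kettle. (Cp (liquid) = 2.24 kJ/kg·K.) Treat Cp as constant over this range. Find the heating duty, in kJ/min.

Q = ṁ·Cp·ΔT = 18.80 × 2.24 × (-39.7 − -56.6) = 711.69 kJ/s
Heating duty = 42702 kJ/min

Q = 42700 kJ/min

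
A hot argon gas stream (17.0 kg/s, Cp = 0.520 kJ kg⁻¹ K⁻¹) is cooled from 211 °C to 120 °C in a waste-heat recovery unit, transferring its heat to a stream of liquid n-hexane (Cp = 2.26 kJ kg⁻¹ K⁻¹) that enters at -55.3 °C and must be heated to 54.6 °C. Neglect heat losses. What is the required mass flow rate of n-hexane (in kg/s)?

ṁ_c = 3.24 kg/s

Heat released by hot stream: Q = 17.0 × 0.520 × (211 − 120) = 804.44 kJ/s
Energy balance on cold side (adiabatic exchanger): Q = ṁ_c·Cp_c·(T_c,out − T_c,in)
ṁ_c = 804.44 / [2.26 × (54.6 − -55.3)] = 3.2388 kg/s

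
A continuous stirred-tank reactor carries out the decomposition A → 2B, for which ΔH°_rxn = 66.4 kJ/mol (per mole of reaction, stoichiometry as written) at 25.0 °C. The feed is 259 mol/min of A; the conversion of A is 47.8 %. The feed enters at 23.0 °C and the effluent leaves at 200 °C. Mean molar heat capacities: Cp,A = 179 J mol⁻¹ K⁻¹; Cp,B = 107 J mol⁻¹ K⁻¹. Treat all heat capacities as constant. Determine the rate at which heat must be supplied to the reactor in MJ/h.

Q_in = 1030 MJ/h

Extent of reaction ξ = 0.478 × 259 = 123.8 mol/min
Reaction term: ξ·ΔH°_rxn = 123.8 × 66.4 = 8220.5 kJ/min
Sensible, feed 23.0→25 °C: 92.722 kJ/min
Outlet flows (mol/min): A 135.2, B 247.6
Sensible, products 25→200 °C: 8871.5 kJ/min
Q = ΔH = 17185 kJ/min = 286.41 kW
Heat supplied = 1031.1 MJ/h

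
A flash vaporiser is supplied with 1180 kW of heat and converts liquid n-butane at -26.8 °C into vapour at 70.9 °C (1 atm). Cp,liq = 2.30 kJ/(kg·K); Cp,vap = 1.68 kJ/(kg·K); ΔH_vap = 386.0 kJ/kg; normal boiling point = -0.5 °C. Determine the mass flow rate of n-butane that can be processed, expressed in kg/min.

Δh = 2.30×(-0.5−-26.8) + 386.0 + 1.68×(70.9−-0.5) = 566.44 kJ/kg
Q = 1180 kW = 1180 kJ/s = 70800 kJ/min
ṁ = Q/Δh = 70800 / 566.44 = 124.99 kg/min

ṁ = 125 kg/min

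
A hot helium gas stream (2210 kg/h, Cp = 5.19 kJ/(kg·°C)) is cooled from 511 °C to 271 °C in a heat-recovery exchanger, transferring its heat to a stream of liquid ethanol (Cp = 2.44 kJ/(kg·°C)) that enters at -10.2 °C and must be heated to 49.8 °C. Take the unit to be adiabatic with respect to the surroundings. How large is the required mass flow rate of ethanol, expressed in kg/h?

Heat released by hot stream: Q = 2210 × 5.19 × (511 − 271) = 2.7528e+06 kJ/h
Energy balance on cold side (adiabatic exchanger): Q = ṁ_c·Cp_c·(T_c,out − T_c,in)
ṁ_c = 2.7528e+06 / [2.44 × (49.8 − -10.2)] = 18803 kg/h

ṁ_c = 18800 kg/h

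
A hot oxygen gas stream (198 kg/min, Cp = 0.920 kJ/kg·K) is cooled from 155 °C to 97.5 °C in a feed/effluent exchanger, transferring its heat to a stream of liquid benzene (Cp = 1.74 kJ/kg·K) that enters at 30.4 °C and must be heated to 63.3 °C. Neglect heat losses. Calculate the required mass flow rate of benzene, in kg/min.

Heat released by hot stream: Q = 198 × 0.920 × (155 − 97.5) = 10474 kJ/min
Energy balance on cold side (adiabatic exchanger): Q = ṁ_c·Cp_c·(T_c,out − T_c,in)
ṁ_c = 10474 / [1.74 × (63.3 − 30.4)] = 182.97 kg/min

ṁ_c = 183 kg/min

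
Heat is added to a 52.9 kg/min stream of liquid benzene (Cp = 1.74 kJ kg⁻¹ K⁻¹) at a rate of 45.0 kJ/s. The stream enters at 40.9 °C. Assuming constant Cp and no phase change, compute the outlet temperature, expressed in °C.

T_out = 70.2 °C

Q = 45.0 kJ/s = 2700 kJ/min
ΔT = Q/(ṁ·Cp) = 2700/(52.9×1.74) = 29.333 K
T_out = 40.9 + 29.333 = 70.233 °C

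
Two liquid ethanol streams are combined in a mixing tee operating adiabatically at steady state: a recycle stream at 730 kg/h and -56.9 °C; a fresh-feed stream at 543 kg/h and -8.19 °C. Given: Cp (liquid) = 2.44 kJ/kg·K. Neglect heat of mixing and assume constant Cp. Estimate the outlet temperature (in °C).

T_out = -36.1 °C

Energy balance with Q = 0: Σ ṁᵢCp,ᵢ(T_out − Tᵢ) = 0
Σ ṁᵢCp,ᵢTᵢ = 730×2.44×-56.9 + 543×2.44×-8.19 = -112200
Σ ṁᵢCp,ᵢ = 730×2.44 + 543×2.44 = 3106.1
T_out = -112200 / 3106.1 = -36.123 °C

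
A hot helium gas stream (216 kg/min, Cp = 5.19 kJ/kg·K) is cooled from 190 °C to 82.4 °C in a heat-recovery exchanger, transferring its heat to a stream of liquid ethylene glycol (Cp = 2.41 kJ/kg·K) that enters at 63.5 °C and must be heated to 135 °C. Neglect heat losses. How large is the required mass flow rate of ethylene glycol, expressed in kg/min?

Heat released by hot stream: Q = 216 × 5.19 × (190 − 82.4) = 120620 kJ/min
Energy balance on cold side (adiabatic exchanger): Q = ṁ_c·Cp_c·(T_c,out − T_c,in)
ṁ_c = 120620 / [2.41 × (135 − 63.5)] = 700.02 kg/min

ṁ_c = 700 kg/min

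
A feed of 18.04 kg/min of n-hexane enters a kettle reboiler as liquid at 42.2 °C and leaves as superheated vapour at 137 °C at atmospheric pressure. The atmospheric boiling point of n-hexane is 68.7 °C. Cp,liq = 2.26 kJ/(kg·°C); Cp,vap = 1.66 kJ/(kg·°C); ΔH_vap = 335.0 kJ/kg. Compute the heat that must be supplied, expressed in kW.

Q = 153 kW

liquid 42.2→68.7 °C: 59.89 kJ/kg
vaporisation at 68.7 °C: 335 kJ/kg
vapour 68.7→137 °C: 113.38 kJ/kg
Δh = 59.89 + 335 + 113.38 = 508.27 kJ/kg
Q = ṁ·Δh = 18.04 kg/min × 508.27 kJ/kg = 9169.2 kJ/min
|Q| = 152.82 kW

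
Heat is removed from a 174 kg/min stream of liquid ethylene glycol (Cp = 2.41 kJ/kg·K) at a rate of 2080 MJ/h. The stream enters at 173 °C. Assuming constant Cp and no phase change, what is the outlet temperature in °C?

T_out = 90.3 °C

Q = 2080 MJ/h = 34667 kJ/min
ΔT = Q/(ṁ·Cp) = 34667/(174×2.41) = 82.67 K
T_out = 173 − 82.67 = 90.33 °C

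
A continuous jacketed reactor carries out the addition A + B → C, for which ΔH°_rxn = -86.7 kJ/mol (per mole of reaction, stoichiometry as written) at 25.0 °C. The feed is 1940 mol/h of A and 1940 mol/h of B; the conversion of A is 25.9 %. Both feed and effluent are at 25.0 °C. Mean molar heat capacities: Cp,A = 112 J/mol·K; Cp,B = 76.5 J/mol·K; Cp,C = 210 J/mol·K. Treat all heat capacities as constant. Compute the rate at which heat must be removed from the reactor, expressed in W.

Q_out = 12100 W

Extent of reaction ξ = 0.259 × 1940 = 502.46 mol/h
Reaction term: ξ·ΔH°_rxn = 502.46 × -86.7 = -43563 kJ/h
Q = ΔH = -43563 kJ/h = -12.101 kW
Heat removed = 12101 W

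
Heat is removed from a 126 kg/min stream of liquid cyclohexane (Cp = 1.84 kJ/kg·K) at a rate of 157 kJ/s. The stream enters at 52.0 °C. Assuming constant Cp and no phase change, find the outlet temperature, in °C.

Q = 157 kJ/s = 9420 kJ/min
ΔT = Q/(ṁ·Cp) = 9420/(126×1.84) = 40.631 K
T_out = 52.0 − 40.631 = 11.369 °C

T_out = 11.4 °C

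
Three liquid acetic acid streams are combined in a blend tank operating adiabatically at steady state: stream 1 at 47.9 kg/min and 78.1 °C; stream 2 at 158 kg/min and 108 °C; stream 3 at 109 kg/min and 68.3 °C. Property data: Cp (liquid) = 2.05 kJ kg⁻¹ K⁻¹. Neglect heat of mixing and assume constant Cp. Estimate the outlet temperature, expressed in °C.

Energy balance with Q = 0: Σ ṁᵢCp,ᵢ(T_out − Tᵢ) = 0
T_out = Σ ṁᵢCp,ᵢTᵢ / Σ ṁᵢCp,ᵢ
      = 57912 / 645.54 = 89.71 °C

T_out = 89.7 °C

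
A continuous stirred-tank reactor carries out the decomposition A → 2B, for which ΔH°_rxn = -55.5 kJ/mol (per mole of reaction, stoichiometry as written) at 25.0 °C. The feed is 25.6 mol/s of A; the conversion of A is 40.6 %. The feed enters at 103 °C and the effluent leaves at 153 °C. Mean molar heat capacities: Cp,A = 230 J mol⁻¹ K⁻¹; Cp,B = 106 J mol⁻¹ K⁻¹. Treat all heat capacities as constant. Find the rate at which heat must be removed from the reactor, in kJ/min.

Q_out = 18400 kJ/min

Extent of reaction ξ = 0.406 × 25.6 = 10.394 mol/s
Reaction term: ξ·ΔH°_rxn = 10.394 × -55.5 = -576.84 kJ/s
Sensible, feed 103→25 °C: -459.26 kJ/s
Outlet flows (mol/s): A 15.206, B 20.787
Sensible, products 25→153 °C: 729.72 kJ/s
Q = ΔH = -306.39 kJ/s = -306.39 kW
Heat removed = 18383 kJ/min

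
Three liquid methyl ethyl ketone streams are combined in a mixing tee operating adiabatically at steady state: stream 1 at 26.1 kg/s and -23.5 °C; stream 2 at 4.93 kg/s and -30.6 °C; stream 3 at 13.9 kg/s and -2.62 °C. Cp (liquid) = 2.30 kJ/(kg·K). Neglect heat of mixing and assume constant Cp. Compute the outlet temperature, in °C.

No heat crosses the boundary, so H_out = H_in.
Σ ṁᵢCp,ᵢTᵢ = 26.1×2.30×-23.5 + 4.93×2.30×-30.6 + 13.9×2.30×-2.62 = -1841.4
Σ ṁᵢCp,ᵢ = 26.1×2.30 + 4.93×2.30 + 13.9×2.30 = 103.34
T_out = -1841.4 / 103.34 = -17.819 °C

T_out = -17.8 °C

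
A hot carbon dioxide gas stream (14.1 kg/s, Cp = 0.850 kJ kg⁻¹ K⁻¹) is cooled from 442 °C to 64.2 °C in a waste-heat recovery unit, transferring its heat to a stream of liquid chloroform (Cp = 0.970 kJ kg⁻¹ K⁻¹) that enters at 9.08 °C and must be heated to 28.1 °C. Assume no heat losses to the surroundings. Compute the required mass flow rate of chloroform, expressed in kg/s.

ṁ_c = 245 kg/s

Heat released by hot stream: Q = 14.1 × 0.850 × (442 − 64.2) = 4527.9 kJ/s
Energy balance on cold side (adiabatic exchanger): Q = ṁ_c·Cp_c·(T_c,out − T_c,in)
ṁ_c = 4527.9 / [0.970 × (28.1 − 9.08)] = 245.42 kg/s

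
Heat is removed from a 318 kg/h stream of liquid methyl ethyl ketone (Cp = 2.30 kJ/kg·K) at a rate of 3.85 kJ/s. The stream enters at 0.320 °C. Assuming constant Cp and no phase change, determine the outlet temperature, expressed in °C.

Q = 3.85 kJ/s = 13860 kJ/h
ΔT = Q/(ṁ·Cp) = 13860/(318×2.30) = 18.95 K
T_out = 0.320 − 18.95 = -18.63 °C

T_out = -18.6 °C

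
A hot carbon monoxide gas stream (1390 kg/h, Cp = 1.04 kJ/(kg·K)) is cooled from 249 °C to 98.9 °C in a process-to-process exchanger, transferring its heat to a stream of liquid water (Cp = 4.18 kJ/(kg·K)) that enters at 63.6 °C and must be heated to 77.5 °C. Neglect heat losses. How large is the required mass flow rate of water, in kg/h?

Heat released by hot stream: Q = 1390 × 1.04 × (249 − 98.9) = 216980 kJ/h
Energy balance on cold side (adiabatic exchanger): Q = ṁ_c·Cp_c·(T_c,out − T_c,in)
ṁ_c = 216980 / [4.18 × (77.5 − 63.6)] = 3734.5 kg/h

ṁ_c = 3730 kg/h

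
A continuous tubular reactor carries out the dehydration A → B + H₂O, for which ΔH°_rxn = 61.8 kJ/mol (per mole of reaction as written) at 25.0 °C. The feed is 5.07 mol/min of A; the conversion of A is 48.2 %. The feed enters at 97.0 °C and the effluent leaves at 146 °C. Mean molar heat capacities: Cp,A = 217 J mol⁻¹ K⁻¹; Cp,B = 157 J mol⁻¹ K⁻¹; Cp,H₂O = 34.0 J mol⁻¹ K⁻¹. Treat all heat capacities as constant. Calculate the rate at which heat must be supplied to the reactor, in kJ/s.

Extent of reaction ξ = 0.482 × 5.07 = 2.4437 mol/min
Reaction term: ξ·ΔH°_rxn = 2.4437 × 61.8 = 151.02 kJ/min
Sensible, feed 97.0→25 °C: -79.214 kJ/min
Outlet flows (mol/min): A 2.6263, B 2.4437, H₂O 2.4437
Sensible, products 25→146 °C: 125.43 kJ/min
Q = ΔH = 197.24 kJ/min = 3.2874 kW
Heat supplied = 3.2874 kJ/s

Q_in = 3.29 kJ/s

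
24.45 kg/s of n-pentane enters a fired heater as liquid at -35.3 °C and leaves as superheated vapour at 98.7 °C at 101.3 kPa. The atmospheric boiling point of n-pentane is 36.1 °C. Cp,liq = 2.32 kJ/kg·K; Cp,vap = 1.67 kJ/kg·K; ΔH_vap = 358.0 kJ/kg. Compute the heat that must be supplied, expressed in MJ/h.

Q = 55300 MJ/h

liquid -35.3→36.1 °C: 165.65 kJ/kg
vaporisation at 36.1 °C: 358 kJ/kg
vapour 36.1→98.7 °C: 104.54 kJ/kg
Δh = 165.65 + 358 + 104.54 = 628.19 kJ/kg
Q = ṁ·Δh = 24.45 kg/s × 628.19 kJ/kg = 15359 kJ/s
|Q| = 15359 kW = 55293 MJ/h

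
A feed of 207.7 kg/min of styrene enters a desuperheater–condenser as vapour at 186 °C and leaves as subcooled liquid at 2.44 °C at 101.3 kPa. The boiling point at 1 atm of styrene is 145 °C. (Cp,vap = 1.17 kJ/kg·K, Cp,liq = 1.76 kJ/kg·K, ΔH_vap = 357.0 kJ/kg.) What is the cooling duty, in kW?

vapour 186→145 °C: -47.97 kJ/kg
condensation at 145 °C: -357 kJ/kg
liquid 145→2.44 °C: -250.91 kJ/kg
Δh = -47.97 + -357 + -250.91 = -655.88 kJ/kg
Q = ṁ·Δh = 207.7 kg/min × -655.88 kJ/kg = -136230 kJ/min
|Q| = 2270.4 kW

Q_c = 2270 kW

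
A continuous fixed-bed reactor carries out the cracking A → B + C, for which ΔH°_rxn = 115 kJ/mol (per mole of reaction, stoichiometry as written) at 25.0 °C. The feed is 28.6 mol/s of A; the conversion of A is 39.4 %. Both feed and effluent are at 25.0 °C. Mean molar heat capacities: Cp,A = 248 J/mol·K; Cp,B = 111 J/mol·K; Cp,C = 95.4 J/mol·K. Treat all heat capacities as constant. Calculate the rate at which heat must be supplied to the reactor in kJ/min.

Extent of reaction ξ = 0.394 × 28.6 = 11.268 mol/s
Reaction term: ξ·ΔH°_rxn = 11.268 × 115 = 1295.9 kJ/s
Q = ΔH = 1295.9 kJ/s = 1295.9 kW
Heat supplied = 77752 kJ/min

Q_in = 77800 kJ/min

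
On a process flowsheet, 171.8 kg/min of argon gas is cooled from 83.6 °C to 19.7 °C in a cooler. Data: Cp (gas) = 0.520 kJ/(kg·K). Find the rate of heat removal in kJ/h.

Q = ṁ·Cp·ΔT = 171.8 × 0.520 × (19.7 − 83.6) = -5708.6 kJ/min
Converting: 5708.6 / 60 s = 95.143 kW
Cooling duty = 342510 kJ/h

Q_c = 343000 kJ/h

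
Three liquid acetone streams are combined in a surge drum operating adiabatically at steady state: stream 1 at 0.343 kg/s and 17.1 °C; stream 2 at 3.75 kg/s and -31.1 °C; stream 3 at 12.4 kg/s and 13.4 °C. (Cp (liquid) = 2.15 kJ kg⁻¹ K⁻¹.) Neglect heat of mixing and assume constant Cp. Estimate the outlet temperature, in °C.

Adiabatic, steady state ⇒ Σ ṁᵢCp,ᵢ(T_out − Tᵢ) = 0
T_out = Σ ṁᵢCp,ᵢTᵢ / Σ ṁᵢCp,ᵢ
      = 119.11 / 35.46 = 3.359 °C

T_out = 3.36 °C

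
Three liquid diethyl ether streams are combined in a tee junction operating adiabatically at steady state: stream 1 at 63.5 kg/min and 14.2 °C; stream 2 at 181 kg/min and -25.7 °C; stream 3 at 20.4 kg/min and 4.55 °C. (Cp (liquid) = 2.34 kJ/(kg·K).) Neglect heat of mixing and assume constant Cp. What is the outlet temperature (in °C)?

T_out = -13.8 °C

No heat crosses the boundary, so H_out = H_in.
Σ ṁᵢCp,ᵢTᵢ = 63.5×2.34×14.2 + 181×2.34×-25.7 + 20.4×2.34×4.55 = -8557.8
Σ ṁᵢCp,ᵢ = 63.5×2.34 + 181×2.34 + 20.4×2.34 = 619.87
T_out = -8557.8 / 619.87 = -13.806 °C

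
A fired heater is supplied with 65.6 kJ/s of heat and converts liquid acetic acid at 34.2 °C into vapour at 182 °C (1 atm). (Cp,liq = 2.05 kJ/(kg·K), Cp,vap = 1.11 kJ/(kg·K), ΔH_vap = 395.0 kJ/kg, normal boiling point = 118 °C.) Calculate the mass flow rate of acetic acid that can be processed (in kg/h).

ṁ = 370 kg/h

Δh = 2.05×(118−34.2) + 395.0 + 1.11×(182−118) = 637.83 kJ/kg
Q = 65.6 kJ/s = 65.6 kJ/s = 236160 kJ/h
ṁ = Q/Δh = 236160 / 637.83 = 370.26 kg/h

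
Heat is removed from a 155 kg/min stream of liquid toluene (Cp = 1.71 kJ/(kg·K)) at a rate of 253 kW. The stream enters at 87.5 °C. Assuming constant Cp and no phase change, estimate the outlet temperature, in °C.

Q = 253 kW = 15180 kJ/min
ΔT = Q/(ṁ·Cp) = 15180/(155×1.71) = 57.272 K
T_out = 87.5 − 57.272 = 30.228 °C

T_out = 30.2 °C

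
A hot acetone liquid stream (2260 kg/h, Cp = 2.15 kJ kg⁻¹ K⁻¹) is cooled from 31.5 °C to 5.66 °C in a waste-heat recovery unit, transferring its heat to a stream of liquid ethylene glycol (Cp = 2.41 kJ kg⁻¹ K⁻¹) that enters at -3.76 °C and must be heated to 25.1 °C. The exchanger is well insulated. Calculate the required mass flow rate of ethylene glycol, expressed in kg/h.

ṁ_c = 1810 kg/h

Heat released by hot stream: Q = 2260 × 2.15 × (31.5 − 5.66) = 125560 kJ/h
Energy balance on cold side (adiabatic exchanger): Q = ṁ_c·Cp_c·(T_c,out − T_c,in)
ṁ_c = 125560 / [2.41 × (25.1 − -3.76)] = 1805.2 kg/h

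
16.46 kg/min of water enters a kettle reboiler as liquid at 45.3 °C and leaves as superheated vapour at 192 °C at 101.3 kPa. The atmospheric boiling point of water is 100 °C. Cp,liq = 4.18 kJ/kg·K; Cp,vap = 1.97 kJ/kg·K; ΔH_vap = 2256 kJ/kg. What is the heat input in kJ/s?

liquid 45.3→100 °C: 228.65 kJ/kg
vaporisation at 100 °C: 2256 kJ/kg
vapour 100→192 °C: 181.24 kJ/kg
Δh = 228.65 + 2256 + 181.24 = 2665.9 kJ/kg
Q = ṁ·Δh = 16.46 kg/min × 2665.9 kJ/kg = 43880 kJ/min
|Q| = 731.34 kW

Q = 731 kJ/s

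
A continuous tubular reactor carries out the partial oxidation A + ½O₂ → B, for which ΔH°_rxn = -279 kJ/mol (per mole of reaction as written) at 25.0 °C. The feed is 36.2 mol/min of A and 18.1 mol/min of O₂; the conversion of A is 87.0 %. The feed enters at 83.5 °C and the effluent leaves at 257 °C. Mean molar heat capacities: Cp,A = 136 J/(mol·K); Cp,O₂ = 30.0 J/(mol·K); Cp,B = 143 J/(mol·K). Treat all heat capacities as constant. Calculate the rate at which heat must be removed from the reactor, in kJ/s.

Extent of reaction ξ = 0.870 × 36.2 = 31.494 mol/min
Reaction term: ξ·ΔH°_rxn = 31.494 × -279 = -8786.8 kJ/min
Sensible, feed 83.5→25 °C: -319.77 kJ/min
Outlet flows (mol/min): A 4.706, O₂ 2.353, B 31.494
Sensible, products 25→257 °C: 1209.7 kJ/min
Q = ΔH = -7896.9 kJ/min = -131.61 kW
Heat removed = 131.61 kJ/s

Q_out = 132 kJ/s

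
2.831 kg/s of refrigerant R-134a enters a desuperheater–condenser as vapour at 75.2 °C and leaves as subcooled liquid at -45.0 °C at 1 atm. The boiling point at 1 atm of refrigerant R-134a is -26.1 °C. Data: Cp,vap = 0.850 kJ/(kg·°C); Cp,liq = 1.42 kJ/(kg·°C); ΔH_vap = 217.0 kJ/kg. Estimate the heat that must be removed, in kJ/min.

Q_c = 56000 kJ/min

vapour 75.2→-26.1 °C: -86.105 kJ/kg
condensation at -26.1 °C: -217 kJ/kg
liquid -26.1→-45.0 °C: -26.838 kJ/kg
Δh = -86.105 + -217 + -26.838 = -329.94 kJ/kg
Q = ṁ·Δh = 2.831 kg/s × -329.94 kJ/kg = -934.07 kJ/s
|Q| = 934.07 kW = 56044 kJ/min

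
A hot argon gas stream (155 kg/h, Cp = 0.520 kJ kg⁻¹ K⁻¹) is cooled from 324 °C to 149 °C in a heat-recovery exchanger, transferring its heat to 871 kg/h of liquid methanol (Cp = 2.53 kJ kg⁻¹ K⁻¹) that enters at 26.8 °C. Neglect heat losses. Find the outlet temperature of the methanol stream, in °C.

T_c,out = 33.2 °C

Heat released by hot stream: Q = 155 × 0.520 × (324 − 149) = 14105 kJ/h
Energy balance on cold side (adiabatic exchanger): Q = ṁ_c·Cp_c·(T_c,out − T_c,in)
T_c,out = 26.8 + 14105/(871 × 2.53) = 33.201 °C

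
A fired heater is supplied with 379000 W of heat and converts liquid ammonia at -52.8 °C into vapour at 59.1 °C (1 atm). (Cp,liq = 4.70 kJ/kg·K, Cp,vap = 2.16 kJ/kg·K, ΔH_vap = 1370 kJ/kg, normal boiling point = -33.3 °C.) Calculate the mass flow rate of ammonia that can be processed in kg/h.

Δh = 4.70×(-33.3−-52.8) + 1370 + 2.16×(59.1−-33.3) = 1661.2 kJ/kg
Q = 379000 W = 379 kJ/s = 1.3644e+06 kJ/h
ṁ = Q/Δh = 1.3644e+06 / 1661.2 = 821.32 kg/h

ṁ = 821 kg/h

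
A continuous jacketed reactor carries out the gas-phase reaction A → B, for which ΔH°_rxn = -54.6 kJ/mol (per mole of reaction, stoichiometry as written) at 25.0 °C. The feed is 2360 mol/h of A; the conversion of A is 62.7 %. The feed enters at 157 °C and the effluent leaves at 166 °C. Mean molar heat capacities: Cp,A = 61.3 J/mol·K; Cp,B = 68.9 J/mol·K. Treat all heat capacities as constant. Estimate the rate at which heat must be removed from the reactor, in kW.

Q_out = 21.6 kW

Extent of reaction ξ = 0.627 × 2360 = 1479.7 mol/h
Reaction term: ξ·ΔH°_rxn = 1479.7 × -54.6 = -80793 kJ/h
Sensible, feed 157→25 °C: -19096 kJ/h
Outlet flows (mol/h): A 880.28, B 1479.7
Sensible, products 25→166 °C: 21984 kJ/h
Q = ΔH = -77905 kJ/h = -21.64 kW
Heat removed = 21.64 kW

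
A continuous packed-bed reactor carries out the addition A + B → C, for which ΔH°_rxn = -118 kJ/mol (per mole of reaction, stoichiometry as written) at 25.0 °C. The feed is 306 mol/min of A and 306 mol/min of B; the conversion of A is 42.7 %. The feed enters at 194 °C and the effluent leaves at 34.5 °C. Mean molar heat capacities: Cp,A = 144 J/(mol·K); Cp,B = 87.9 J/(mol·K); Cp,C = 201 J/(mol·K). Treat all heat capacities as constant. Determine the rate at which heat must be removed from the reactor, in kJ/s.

Extent of reaction ξ = 0.427 × 306 = 130.66 mol/min
Reaction term: ξ·ΔH°_rxn = 130.66 × -118 = -15418 kJ/min
Sensible, feed 194→25 °C: -11992 kJ/min
Outlet flows (mol/min): A 175.34, B 175.34, C 130.66
Sensible, products 25→34.5 °C: 635.78 kJ/min
Q = ΔH = -26775 kJ/min = -446.25 kW
Heat removed = 446.25 kJ/s

Q_out = 446 kJ/s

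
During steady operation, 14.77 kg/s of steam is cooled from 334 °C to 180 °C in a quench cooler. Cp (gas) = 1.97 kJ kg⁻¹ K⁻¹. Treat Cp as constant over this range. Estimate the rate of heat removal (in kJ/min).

Q_c = 269000 kJ/min

Q = ṁ·Cp·ΔT = 14.77 × 1.97 × (180 − 334) = -4480.9 kJ/s
Cooling duty = 268860 kJ/min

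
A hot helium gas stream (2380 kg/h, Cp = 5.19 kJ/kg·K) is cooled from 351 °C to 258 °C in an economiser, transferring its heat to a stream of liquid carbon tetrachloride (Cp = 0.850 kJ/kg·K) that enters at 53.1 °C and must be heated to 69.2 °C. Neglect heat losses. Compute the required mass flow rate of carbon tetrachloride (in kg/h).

ṁ_c = 83900 kg/h

Heat released by hot stream: Q = 2380 × 5.19 × (351 − 258) = 1.1488e+06 kJ/h
Energy balance on cold side (adiabatic exchanger): Q = ṁ_c·Cp_c·(T_c,out − T_c,in)
ṁ_c = 1.1488e+06 / [0.850 × (69.2 − 53.1)] = 83943 kg/h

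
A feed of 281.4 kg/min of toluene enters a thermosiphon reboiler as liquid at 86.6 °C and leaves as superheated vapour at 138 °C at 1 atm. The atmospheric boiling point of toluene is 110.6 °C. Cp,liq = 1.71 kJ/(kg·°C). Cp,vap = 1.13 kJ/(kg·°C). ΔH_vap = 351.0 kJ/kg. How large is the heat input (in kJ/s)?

Q = 1980 kJ/s

liquid 86.6→110.6 °C: 41.04 kJ/kg
vaporisation at 110.6 °C: 351 kJ/kg
vapour 110.6→138 °C: 30.962 kJ/kg
Δh = 41.04 + 351 + 30.962 = 423 kJ/kg
Q = ṁ·Δh = 281.4 kg/min × 423 kJ/kg = 119030 kJ/min
|Q| = 1983.9 kW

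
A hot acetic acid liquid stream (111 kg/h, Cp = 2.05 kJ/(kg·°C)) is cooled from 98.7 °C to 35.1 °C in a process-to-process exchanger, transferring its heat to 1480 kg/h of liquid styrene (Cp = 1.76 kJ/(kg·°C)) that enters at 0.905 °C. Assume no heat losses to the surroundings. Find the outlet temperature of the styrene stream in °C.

T_c,out = 6.46 °C

Heat released by hot stream: Q = 111 × 2.05 × (98.7 − 35.1) = 14472 kJ/h
Energy balance on cold side (adiabatic exchanger): Q = ṁ_c·Cp_c·(T_c,out − T_c,in)
T_c,out = 0.905 + 14472/(1480 × 1.76) = 6.461 °C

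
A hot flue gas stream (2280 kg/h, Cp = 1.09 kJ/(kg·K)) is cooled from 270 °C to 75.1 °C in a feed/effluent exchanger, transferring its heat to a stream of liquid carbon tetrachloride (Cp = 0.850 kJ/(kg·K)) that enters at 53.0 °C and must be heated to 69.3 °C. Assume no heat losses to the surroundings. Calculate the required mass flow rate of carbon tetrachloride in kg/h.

Heat released by hot stream: Q = 2280 × 1.09 × (270 − 75.1) = 484370 kJ/h
Energy balance on cold side (adiabatic exchanger): Q = ṁ_c·Cp_c·(T_c,out − T_c,in)
ṁ_c = 484370 / [0.850 × (69.3 − 53.0)] = 34960 kg/h

ṁ_c = 35000 kg/h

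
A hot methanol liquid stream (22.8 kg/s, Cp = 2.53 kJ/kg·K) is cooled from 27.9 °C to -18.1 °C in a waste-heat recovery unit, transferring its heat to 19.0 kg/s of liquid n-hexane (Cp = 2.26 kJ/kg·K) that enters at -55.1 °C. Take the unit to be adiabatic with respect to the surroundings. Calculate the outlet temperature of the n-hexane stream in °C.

Heat released by hot stream: Q = 22.8 × 2.53 × (27.9 − -18.1) = 2653.5 kJ/s
Energy balance on cold side (adiabatic exchanger): Q = ṁ_c·Cp_c·(T_c,out − T_c,in)
T_c,out = -55.1 + 2653.5/(19.0 × 2.26) = 6.6947 °C

T_c,out = 6.69 °C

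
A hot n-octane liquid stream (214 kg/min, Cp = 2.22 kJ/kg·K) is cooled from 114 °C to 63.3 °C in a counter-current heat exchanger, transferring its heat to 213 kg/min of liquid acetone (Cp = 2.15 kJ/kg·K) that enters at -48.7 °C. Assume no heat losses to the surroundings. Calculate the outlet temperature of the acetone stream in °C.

T_c,out = 3.90 °C

Heat released by hot stream: Q = 214 × 2.22 × (114 − 63.3) = 24087 kJ/min
Energy balance on cold side (adiabatic exchanger): Q = ṁ_c·Cp_c·(T_c,out − T_c,in)
T_c,out = -48.7 + 24087/(213 × 2.15) = 3.8965 °C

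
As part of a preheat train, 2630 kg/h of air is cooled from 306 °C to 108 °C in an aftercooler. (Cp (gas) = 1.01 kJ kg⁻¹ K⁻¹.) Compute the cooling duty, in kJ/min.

Q_c = 8770 kJ/min

Q = ṁ·Cp·ΔT = 2630 × 1.01 × (108 − 306) = -525950 kJ/h
Converting: 525950 / 3600 s = 146.1 kW
Cooling duty = 8765.8 kJ/min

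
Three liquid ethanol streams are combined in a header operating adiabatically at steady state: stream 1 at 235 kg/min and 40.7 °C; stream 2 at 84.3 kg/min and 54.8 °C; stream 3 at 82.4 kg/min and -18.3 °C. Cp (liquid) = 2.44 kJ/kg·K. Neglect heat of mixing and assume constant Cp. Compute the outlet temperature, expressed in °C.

Adiabatic, steady state ⇒ Σ ṁᵢCp,ᵢ(T_out − Tᵢ) = 0
Σ ṁᵢCp,ᵢTᵢ = 235×2.44×40.7 + 84.3×2.44×54.8 + 82.4×2.44×-18.3 = 30930
Σ ṁᵢCp,ᵢ = 235×2.44 + 84.3×2.44 + 82.4×2.44 = 980.15
T_out = 30930 / 980.15 = 31.556 °C

T_out = 31.6 °C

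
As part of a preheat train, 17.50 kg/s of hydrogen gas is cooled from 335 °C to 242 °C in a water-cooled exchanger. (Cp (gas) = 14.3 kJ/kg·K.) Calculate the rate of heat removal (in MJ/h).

Q = ṁ·Cp·ΔT = 17.50 × 14.3 × (242 − 335) = -23273 kJ/s
Cooling duty = 83784 MJ/h

Q_c = 83800 MJ/h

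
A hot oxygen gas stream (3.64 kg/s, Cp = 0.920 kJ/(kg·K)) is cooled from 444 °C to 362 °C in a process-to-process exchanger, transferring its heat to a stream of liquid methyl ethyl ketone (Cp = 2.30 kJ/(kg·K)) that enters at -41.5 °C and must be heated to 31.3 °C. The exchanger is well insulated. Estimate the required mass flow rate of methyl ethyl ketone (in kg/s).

Heat released by hot stream: Q = 3.64 × 0.920 × (444 − 362) = 274.6 kJ/s
Energy balance on cold side (adiabatic exchanger): Q = ṁ_c·Cp_c·(T_c,out − T_c,in)
ṁ_c = 274.6 / [2.30 × (31.3 − -41.5)] = 1.64 kg/s

ṁ_c = 1.64 kg/s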